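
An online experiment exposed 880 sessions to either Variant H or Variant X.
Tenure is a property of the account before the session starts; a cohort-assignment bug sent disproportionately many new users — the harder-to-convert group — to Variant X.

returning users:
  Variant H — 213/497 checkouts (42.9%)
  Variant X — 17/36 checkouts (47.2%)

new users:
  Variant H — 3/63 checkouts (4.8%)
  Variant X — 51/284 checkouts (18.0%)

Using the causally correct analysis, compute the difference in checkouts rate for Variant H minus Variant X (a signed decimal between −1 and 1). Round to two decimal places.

-0.08

Within every user tenure level Variant X has the higher rate, yet pooled Variant H does — Simpson's reversal.
User tenure is set before the variant has any effect — it is not caused by the variant — and it independently drives the outcome. That makes it a confounder, so the causal comparison is within user tenure levels.
Adjusting over the population distribution of user tenure: 0.606·(0.429−0.472) + 0.394·(0.048−0.180) = -0.078.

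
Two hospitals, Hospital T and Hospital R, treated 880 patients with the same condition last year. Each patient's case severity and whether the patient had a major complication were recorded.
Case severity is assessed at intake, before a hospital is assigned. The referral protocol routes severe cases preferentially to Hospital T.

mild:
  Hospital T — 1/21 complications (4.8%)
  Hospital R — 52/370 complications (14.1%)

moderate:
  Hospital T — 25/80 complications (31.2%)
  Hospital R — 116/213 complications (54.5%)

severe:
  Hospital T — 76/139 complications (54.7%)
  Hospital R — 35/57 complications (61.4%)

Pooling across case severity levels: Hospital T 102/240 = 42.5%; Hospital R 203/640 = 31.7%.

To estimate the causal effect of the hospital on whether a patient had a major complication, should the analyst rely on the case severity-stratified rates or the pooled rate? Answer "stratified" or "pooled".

Nothing the hospital does changes case severity; the imbalance is an allocation artefact. With case severity also predicting the outcome, the pooled figure is confounded, and the within-stratum comparison is the causal one.
Within each level — mild: 4.8% vs 14.1%; moderate: 31.2% vs 54.5%; severe: 54.7% vs 61.4% — Hospital T is lower every time.

stratified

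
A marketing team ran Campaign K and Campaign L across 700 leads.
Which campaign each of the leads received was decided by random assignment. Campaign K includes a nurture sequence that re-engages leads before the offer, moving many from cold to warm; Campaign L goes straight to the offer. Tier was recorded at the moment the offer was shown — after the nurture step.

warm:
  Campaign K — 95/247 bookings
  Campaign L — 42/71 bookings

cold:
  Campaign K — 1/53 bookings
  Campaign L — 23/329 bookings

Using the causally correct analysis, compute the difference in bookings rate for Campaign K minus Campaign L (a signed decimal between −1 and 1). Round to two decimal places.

+0.16

Engagement tier is recorded after the campaign and is itself shifted by it — it sits on the causal path from campaign to outcome. Conditioning on a mediator would strip out part of the effect we want; the pooled comparison gives the total causal effect.
The causal difference is the pooled difference: 0.320 − 0.163 = +0.158.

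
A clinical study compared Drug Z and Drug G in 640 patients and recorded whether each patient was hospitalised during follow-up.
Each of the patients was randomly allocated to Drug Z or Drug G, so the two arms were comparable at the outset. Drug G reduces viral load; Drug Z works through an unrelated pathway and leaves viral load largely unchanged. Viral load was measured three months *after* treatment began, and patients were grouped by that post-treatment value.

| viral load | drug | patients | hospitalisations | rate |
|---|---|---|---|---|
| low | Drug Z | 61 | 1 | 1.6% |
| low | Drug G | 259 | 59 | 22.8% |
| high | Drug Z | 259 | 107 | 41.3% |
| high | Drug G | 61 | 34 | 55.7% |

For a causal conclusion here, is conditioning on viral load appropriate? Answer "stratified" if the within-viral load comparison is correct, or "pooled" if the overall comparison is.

pooled

The distribution of viral load is itself part of what the drug does — it is an intermediate outcome. Holding it fixed would remove that part of the effect; the total effect is the pooled difference.
Pooled: Drug Z 33.8% vs Drug G 29.1%; Drug G is lower overall.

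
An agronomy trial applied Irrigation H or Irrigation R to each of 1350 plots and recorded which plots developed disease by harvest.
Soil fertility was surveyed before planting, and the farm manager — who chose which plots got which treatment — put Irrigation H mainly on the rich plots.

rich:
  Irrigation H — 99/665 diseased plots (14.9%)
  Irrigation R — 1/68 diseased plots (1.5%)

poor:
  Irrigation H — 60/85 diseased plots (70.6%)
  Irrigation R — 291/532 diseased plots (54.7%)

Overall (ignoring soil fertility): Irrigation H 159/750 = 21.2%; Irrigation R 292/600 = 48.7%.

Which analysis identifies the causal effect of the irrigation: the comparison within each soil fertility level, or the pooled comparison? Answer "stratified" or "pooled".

Irrigation R is lower inside every soil fertility stratum but Irrigation H is lower in aggregate. Whether to stratify depends on how soil fertility relates to the irrigation.
Soil fertility is set before the irrigation has any effect — it is not caused by the irrigation — and it independently drives the outcome. That makes it a confounder, so the causal comparison is within soil fertility levels.
Within each level — rich: 14.9% vs 1.5%; poor: 70.6% vs 54.7% — Irrigation R is lower every time.

stratified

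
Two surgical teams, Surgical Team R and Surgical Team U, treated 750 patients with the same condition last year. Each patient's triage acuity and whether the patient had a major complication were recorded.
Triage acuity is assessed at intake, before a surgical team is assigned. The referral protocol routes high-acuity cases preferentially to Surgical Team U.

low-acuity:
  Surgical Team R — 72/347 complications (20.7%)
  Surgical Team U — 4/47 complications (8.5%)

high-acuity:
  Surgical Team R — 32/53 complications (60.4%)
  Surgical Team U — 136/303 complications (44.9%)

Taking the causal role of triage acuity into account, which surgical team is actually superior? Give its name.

The imbalance in triage acuity arose from how patients were allocated, not from anything the surgical team did; and triage acuity independently affects the outcome. The pooled gap is confounded — condition on triage acuity.
Within each level — low-acuity: 20.7% vs 8.5%; high-acuity: 60.4% vs 44.9% — Surgical Team U is lower every time.

Surgical Team U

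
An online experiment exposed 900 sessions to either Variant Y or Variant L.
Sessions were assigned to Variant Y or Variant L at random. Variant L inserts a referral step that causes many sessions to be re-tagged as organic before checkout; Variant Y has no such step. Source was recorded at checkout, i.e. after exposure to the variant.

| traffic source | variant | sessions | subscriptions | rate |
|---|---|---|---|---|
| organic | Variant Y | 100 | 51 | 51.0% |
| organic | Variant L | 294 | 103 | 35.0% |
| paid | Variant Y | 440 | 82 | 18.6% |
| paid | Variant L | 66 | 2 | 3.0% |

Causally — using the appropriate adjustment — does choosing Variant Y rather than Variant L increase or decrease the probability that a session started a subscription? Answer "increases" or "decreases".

The stratified and pooled comparisons disagree (Variant Y wins within each traffic source; Variant L wins overall), so the answer turns on the causal role of traffic source.
Stratifying would compare variants among sessions the variants themselves sorted into traffic source groups — a form of selection on an intermediate. The unconditioned pooled rates give the total causal effect.
Pooled: Variant Y 24.6% vs Variant L 29.2%; Variant L is higher overall.

decreases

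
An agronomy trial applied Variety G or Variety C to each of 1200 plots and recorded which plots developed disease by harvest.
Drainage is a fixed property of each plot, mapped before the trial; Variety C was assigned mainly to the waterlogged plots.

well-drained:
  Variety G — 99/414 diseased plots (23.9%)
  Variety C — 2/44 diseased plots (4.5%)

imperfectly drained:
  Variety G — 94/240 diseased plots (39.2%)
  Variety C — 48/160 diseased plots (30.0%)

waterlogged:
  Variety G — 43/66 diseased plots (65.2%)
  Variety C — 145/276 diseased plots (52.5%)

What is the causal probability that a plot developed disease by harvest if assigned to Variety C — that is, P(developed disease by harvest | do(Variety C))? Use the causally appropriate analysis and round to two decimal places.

Nothing the variety does changes field drainage; the imbalance is an allocation artefact. With field drainage also predicting the outcome, the pooled figure is confounded, and the within-stratum comparison is the causal one.
Standardising Variety C to the population field drainage mix: 0.382·2/44 + 0.333·48/160 + 0.285·145/276 = 0.267.

0.27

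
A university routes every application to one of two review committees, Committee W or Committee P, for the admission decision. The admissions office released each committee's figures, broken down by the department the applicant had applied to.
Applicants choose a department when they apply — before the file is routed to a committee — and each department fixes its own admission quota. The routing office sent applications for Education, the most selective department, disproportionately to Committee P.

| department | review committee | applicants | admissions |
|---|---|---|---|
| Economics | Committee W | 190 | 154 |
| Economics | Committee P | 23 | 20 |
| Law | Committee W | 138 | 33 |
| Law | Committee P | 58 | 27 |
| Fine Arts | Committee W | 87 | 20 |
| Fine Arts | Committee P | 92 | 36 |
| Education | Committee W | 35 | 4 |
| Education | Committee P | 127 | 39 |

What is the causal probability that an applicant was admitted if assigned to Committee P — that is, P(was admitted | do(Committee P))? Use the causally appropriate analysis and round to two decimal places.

0.53

Department differs across review committees for reasons unrelated to any effect of the review committee itself, and it separately predicts the outcome — a classic confounder. We must compare within department levels.
Standardising Committee P to the population department mix: 0.284·20/23 + 0.261·27/58 + 0.239·36/92 + 0.216·39/127 = 0.528.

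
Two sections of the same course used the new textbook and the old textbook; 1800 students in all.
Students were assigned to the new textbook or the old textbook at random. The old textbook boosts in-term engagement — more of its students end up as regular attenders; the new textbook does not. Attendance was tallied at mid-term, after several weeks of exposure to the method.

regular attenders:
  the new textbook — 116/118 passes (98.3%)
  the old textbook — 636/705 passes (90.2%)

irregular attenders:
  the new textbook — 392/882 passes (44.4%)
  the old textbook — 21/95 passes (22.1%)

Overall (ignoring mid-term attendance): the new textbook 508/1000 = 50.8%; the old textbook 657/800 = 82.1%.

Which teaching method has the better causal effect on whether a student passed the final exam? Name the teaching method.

Mid-term attendance lies on the pathway teaching method → mid-term attendance → outcome, so adjusting for it blocks the indirect effect. For the total causal effect of teaching method, use the unadjusted pooled rates.
Pooled: the new textbook 50.8% vs the old textbook 82.1%; the old textbook is higher overall.

the old textbook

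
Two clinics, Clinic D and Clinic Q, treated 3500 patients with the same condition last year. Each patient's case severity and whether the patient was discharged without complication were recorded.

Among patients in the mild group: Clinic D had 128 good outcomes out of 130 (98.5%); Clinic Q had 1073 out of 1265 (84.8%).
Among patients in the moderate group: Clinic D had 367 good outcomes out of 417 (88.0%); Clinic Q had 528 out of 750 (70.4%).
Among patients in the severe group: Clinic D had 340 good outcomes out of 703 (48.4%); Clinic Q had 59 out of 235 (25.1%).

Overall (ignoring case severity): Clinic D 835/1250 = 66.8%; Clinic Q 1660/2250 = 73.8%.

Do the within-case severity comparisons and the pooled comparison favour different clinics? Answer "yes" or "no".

yes

Within each case severity level (mild 98.5% vs 84.8%; moderate 88.0% vs 70.4%; severe 48.4% vs 25.1%), Clinic D has the higher rate every time. Pooled: 66.8% vs 73.8% — Clinic Q has the higher rate overall. The two comparisons disagree.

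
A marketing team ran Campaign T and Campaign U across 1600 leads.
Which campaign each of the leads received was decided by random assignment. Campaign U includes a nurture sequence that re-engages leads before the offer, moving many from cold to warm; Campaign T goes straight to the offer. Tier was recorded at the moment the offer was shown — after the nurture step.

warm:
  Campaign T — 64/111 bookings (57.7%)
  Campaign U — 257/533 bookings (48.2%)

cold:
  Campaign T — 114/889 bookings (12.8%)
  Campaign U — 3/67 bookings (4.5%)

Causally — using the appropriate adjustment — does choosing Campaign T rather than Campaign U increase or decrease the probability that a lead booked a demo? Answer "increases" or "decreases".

Engagement tier is downstream of the campaign. One should not condition on a consequence of treatment, so the overall rates are the right comparison.
Pooled: Campaign T 17.8% vs Campaign U 43.3%; Campaign U is higher overall.

decreases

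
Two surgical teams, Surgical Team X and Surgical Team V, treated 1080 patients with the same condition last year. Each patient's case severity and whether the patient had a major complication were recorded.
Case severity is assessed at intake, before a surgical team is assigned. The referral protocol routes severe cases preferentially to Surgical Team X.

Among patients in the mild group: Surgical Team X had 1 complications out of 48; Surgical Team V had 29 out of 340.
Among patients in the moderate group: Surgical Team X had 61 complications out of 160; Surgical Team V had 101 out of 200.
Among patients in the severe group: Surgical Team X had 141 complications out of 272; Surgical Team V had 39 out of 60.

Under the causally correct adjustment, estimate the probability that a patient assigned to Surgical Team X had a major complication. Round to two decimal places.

0.29

Since case severity is a pre-existing factor (not a product of the surgical team) and it affects the outcome on its own, it is a confounder. The stratified rates, not the pooled rate, identify the causal effect.
Standardising Surgical Team X to the population case severity mix: 0.359·1/48 + 0.333·61/160 + 0.307·141/272 = 0.294.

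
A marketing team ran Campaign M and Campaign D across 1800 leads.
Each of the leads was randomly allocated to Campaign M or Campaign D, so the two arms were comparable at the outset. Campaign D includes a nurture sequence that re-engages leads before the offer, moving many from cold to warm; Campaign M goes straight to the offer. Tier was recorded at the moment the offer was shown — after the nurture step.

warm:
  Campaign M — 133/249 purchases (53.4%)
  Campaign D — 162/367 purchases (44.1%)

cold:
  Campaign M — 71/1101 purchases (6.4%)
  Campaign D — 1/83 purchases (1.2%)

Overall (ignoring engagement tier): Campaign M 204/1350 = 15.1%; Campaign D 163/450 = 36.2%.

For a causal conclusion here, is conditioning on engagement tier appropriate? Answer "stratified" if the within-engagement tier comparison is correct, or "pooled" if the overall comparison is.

pooled

The stratified and pooled comparisons disagree (Campaign M wins within each engagement tier; Campaign D wins overall), so the answer turns on the causal role of engagement tier.
Engagement tier is downstream of the campaign. One should not condition on a consequence of treatment, so the overall rates are the right comparison.
Pooled: Campaign M 15.1% vs Campaign D 36.2%; Campaign D is higher overall.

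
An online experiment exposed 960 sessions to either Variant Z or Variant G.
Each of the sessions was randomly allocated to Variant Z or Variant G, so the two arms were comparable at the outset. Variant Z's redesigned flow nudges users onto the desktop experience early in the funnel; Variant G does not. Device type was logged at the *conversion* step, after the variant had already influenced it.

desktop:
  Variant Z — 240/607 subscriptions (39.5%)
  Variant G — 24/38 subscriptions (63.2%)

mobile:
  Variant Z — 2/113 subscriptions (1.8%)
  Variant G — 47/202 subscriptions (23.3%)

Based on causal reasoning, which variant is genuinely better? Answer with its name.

The distribution of device type is itself part of what the variant does — it is an intermediate outcome. Holding it fixed would remove that part of the effect; the total effect is the pooled difference.
Pooled: Variant Z 33.6% vs Variant G 29.6%; Variant Z is higher overall.

Variant Z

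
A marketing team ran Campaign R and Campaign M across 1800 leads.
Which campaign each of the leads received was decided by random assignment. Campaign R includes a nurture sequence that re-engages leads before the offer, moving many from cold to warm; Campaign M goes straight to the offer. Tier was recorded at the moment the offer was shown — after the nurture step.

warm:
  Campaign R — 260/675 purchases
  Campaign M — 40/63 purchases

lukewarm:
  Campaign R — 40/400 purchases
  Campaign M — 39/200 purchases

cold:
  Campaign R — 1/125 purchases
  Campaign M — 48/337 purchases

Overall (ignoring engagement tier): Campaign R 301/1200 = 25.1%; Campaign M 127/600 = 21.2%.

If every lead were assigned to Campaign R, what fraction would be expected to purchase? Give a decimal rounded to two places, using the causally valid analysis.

0.25

The stratified and pooled comparisons disagree (Campaign M wins within each engagement tier; Campaign R wins overall), so the answer turns on the causal role of engagement tier.
The distribution of engagement tier is itself part of what the campaign does — it is an intermediate outcome. Holding it fixed would remove that part of the effect; the total effect is the pooled difference.
So P(outcome | do(Campaign R)) is just the pooled rate for Campaign R: 301/1200 = 0.251.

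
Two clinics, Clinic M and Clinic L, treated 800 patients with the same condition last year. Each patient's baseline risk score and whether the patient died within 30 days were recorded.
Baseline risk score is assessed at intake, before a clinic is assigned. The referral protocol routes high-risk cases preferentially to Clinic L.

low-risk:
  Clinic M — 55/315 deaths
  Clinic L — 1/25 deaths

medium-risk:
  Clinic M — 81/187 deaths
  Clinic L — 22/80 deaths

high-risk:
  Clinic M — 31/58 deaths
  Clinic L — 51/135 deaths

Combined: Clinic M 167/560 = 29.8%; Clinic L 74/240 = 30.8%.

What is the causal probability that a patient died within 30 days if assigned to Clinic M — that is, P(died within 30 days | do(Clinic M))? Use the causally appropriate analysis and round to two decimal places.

0.35

The stratified and pooled comparisons disagree (Clinic L wins within each baseline risk score; Clinic M wins overall), so the answer turns on the causal role of baseline risk score.
The imbalance in baseline risk score arose from how patients were allocated, not from anything the clinic did; and baseline risk score independently affects the outcome. The pooled gap is confounded — condition on baseline risk score.
Standardising Clinic M to the population baseline risk score mix: 0.425·55/315 + 0.334·81/187 + 0.241·31/58 = 0.348.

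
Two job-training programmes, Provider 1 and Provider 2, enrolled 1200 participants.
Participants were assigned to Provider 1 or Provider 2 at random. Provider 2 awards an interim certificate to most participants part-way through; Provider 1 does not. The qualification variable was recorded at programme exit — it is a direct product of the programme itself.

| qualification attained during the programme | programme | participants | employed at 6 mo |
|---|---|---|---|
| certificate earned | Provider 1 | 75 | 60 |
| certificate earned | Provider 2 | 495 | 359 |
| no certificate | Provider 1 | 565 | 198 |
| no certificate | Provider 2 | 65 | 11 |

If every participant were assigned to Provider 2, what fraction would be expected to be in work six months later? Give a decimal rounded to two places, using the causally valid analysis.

The stratified and pooled comparisons disagree (Provider 1 wins within each qualification attained during the programme; Provider 2 wins overall), so the answer turns on the causal role of qualification attained during the programme.
Qualification attained during the programme here is a post-treatment variable shaped by the programme; conditioning on it would introduce bias rather than remove it. The overall comparison is the causal one.
So P(outcome | do(Provider 2)) is just the pooled rate for Provider 2: 370/560 = 0.661.

0.66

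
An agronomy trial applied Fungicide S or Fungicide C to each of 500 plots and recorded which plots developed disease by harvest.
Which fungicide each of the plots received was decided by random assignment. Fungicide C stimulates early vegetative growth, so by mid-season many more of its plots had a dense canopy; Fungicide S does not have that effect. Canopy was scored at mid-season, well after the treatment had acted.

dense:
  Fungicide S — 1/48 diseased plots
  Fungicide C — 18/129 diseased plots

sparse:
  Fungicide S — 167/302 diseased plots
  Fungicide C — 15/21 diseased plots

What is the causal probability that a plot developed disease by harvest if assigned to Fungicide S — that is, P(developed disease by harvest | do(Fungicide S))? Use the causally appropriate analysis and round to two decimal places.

Within every mid-season canopy level Fungicide S has the lower rate, yet pooled Fungicide C does — Simpson's reversal.
Because the fungicide influences mid-season canopy, mid-season canopy is a post-treatment mediator, not a confounder. Stratifying on it would bias the estimate; the causal effect is the crude pooled difference.
So P(outcome | do(Fungicide S)) is just the pooled rate for Fungicide S: 168/350 = 0.480.

0.48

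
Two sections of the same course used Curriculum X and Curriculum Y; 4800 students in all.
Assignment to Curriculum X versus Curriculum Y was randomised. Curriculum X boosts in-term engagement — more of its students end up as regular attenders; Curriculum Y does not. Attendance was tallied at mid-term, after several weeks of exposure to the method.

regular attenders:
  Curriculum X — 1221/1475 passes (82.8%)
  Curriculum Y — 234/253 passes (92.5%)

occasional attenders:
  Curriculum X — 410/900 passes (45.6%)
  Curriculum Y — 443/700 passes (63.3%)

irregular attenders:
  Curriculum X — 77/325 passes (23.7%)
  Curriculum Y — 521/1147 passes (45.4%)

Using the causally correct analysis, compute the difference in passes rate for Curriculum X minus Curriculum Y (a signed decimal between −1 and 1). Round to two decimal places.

+0.06

Within every mid-term attendance level Curriculum Y has the higher rate, yet pooled Curriculum X does — Simpson's reversal.
Stratifying would compare teaching methods among students the teaching methods themselves sorted into mid-term attendance groups — a form of selection on an intermediate. The unconditioned pooled rates give the total causal effect.
The causal difference is the pooled difference: 0.633 − 0.570 = +0.062.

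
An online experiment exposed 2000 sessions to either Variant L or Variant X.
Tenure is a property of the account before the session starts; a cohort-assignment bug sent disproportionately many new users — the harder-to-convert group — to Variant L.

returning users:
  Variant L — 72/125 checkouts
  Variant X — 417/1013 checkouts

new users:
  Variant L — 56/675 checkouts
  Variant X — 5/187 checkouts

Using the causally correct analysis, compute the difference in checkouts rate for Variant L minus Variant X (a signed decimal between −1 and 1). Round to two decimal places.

Within every user tenure level Variant L has the higher rate, yet pooled Variant X does — Simpson's reversal.
Since user tenure is a pre-existing factor (not a product of the variant) and it affects the outcome on its own, it is a confounder. The stratified rates, not the pooled rate, identify the causal effect.
Adjusting over the population distribution of user tenure: 0.569·(0.576−0.412) + 0.431·(0.083−0.027) = +0.118.

+0.12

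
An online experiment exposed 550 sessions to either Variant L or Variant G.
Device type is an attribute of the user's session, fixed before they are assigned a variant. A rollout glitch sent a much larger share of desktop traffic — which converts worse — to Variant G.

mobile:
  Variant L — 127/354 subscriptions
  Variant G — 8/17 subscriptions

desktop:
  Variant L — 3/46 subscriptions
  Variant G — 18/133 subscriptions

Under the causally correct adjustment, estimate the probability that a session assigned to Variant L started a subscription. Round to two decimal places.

0.26

Within every device type level Variant G has the higher rate, yet pooled Variant L does — Simpson's reversal.
Here device type is a common cause — it drives both which variant a case falls under and the outcome. The crude comparison mixes populations; the stratum-specific rates are the causally relevant ones.
Standardising Variant L to the population device type mix: 0.675·127/354 + 0.325·3/46 = 0.263.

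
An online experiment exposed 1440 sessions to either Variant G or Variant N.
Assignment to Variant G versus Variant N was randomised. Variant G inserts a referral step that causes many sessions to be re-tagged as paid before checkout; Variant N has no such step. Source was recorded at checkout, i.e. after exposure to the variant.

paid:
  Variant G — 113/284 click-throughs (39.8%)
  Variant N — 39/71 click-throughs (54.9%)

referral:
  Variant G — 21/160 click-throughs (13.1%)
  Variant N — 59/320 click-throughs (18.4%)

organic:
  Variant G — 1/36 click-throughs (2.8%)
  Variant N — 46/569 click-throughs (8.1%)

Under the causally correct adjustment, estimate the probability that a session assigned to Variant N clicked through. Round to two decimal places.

The traffic source-specific comparison favours Variant N throughout, but the pooled figures favour Variant G. The question is whether to condition on traffic source.
Because the variant influences traffic source, traffic source is a post-treatment mediator, not a confounder. Stratifying on it would bias the estimate; the causal effect is the crude pooled difference.
So P(outcome | do(Variant N)) is just the pooled rate for Variant N: 144/960 = 0.150.

0.15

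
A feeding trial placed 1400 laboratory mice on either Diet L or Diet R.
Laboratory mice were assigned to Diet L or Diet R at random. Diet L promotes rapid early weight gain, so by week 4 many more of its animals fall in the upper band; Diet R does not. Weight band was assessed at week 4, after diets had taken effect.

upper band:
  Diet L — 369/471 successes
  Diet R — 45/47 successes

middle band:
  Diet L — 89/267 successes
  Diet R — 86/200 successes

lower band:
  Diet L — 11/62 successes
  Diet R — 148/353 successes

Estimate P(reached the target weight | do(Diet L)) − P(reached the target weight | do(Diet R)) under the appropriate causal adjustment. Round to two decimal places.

Week-4 weight band is downstream of the diet. One should not condition on a consequence of treatment, so the overall rates are the right comparison.
The causal difference is the pooled difference: 0.586 − 0.465 = +0.121.

+0.12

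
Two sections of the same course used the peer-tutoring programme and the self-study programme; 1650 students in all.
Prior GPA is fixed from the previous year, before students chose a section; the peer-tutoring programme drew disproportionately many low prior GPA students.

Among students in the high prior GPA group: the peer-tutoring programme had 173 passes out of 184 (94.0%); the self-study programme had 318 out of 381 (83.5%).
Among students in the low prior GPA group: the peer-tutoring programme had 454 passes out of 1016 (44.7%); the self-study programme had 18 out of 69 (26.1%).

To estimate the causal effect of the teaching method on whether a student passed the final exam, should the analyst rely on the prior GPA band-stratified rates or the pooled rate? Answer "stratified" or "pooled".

Prior GPA band differs across teaching methods for reasons unrelated to any effect of the teaching method itself, and it separately predicts the outcome — a classic confounder. We must compare within prior GPA band levels.
Within each level — high prior GPA: 94.0% vs 83.5%; low prior GPA: 44.7% vs 26.1% — the peer-tutoring programme is higher every time.

stratified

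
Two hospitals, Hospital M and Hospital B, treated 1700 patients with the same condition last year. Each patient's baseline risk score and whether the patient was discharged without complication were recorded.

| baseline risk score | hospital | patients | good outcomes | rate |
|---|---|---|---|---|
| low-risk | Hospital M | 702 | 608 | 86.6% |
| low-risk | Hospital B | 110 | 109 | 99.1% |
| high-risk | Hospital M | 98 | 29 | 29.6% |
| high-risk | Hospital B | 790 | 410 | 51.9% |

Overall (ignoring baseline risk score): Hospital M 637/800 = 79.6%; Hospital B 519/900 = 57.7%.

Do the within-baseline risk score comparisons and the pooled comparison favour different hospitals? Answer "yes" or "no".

yes

Within each baseline risk score level (low-risk 86.6% vs 99.1%; high-risk 29.6% vs 51.9%), Hospital B has the higher rate every time. Pooled: 79.6% vs 57.7% — Hospital M has the higher rate overall. The two comparisons disagree.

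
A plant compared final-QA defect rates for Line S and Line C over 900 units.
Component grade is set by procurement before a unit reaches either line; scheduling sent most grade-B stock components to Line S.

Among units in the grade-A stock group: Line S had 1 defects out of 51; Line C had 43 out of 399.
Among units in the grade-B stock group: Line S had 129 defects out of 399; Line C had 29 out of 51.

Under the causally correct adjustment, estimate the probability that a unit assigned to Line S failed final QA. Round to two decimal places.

The stratified and pooled comparisons disagree (Line S wins within each component grade; Line C wins overall), so the answer turns on the causal role of component grade.
The imbalance in component grade arose from how units were allocated, not from anything the line did; and component grade independently affects the outcome. The pooled gap is confounded — condition on component grade.
Standardising Line S to the population component grade mix: 0.500·1/51 + 0.500·129/399 = 0.171.

0.17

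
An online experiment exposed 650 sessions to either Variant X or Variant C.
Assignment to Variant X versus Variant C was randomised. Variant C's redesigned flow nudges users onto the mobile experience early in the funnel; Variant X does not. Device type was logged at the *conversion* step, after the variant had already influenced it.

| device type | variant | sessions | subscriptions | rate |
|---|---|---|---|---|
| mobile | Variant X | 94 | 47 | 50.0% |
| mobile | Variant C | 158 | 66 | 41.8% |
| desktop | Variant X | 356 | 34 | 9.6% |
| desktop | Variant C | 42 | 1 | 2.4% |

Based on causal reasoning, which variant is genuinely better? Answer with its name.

Within every device type level Variant X has the higher rate, yet pooled Variant C does — Simpson's reversal.
Because the variant influences device type, device type is a post-treatment mediator, not a confounder. Stratifying on it would bias the estimate; the causal effect is the crude pooled difference.
Pooled: Variant X 18.0% vs Variant C 33.5%; Variant C is higher overall.

Variant C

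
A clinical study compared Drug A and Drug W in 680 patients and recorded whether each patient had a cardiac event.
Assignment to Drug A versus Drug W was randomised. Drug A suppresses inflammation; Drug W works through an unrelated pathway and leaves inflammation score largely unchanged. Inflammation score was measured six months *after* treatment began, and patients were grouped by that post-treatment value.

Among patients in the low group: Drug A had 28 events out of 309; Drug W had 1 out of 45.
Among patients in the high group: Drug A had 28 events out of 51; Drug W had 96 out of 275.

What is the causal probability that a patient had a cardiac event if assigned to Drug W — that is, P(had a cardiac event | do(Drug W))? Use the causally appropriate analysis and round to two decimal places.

0.30

The stratified and pooled comparisons disagree (Drug W wins within each inflammation score; Drug A wins overall), so the answer turns on the causal role of inflammation score.
Inflammation score here is a post-treatment variable shaped by the drug; conditioning on it would introduce bias rather than remove it. The overall comparison is the causal one.
So P(outcome | do(Drug W)) is just the pooled rate for Drug W: 97/320 = 0.303.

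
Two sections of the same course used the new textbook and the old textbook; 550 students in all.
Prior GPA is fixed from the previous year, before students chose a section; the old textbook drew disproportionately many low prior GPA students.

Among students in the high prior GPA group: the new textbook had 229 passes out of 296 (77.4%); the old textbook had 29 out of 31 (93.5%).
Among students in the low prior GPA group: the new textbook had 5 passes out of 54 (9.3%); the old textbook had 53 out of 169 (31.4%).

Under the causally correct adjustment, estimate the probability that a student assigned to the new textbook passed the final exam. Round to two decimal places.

0.50

Since prior GPA band is a pre-existing factor (not a product of the teaching method) and it affects the outcome on its own, it is a confounder. The stratified rates, not the pooled rate, identify the causal effect.
Standardising the new textbook to the population prior GPA band mix: 0.595·229/296 + 0.405·5/54 = 0.498.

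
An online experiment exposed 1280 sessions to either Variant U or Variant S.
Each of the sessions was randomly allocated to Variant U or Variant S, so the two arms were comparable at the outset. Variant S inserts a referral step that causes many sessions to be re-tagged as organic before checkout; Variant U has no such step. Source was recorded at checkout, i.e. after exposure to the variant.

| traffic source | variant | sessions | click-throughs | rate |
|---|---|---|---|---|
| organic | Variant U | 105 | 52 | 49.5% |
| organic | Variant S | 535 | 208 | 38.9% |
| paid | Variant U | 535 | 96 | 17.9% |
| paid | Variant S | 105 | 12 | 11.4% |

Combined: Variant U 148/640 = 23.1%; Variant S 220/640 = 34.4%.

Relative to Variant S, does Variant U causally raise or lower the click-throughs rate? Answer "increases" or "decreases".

The stratified and pooled comparisons disagree (Variant U wins within each traffic source; Variant S wins overall), so the answer turns on the causal role of traffic source.
Because the variant influences traffic source, traffic source is a post-treatment mediator, not a confounder. Stratifying on it would bias the estimate; the causal effect is the crude pooled difference.
Pooled: Variant U 23.1% vs Variant S 34.4%; Variant S is higher overall.

decreases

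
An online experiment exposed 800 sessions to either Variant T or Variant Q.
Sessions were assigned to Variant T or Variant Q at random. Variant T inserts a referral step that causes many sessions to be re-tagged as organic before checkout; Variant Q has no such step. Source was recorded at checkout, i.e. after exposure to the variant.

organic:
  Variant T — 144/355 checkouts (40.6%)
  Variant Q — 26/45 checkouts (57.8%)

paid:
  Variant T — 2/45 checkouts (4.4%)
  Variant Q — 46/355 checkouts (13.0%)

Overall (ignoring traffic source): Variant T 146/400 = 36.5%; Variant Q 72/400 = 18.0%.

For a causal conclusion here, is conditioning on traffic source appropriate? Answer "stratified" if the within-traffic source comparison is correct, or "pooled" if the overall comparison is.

Variant Q is higher inside every traffic source stratum but Variant T is higher in aggregate. Whether to stratify depends on how traffic source relates to the variant.
Traffic source is downstream of the variant. One should not condition on a consequence of treatment, so the overall rates are the right comparison.
Pooled: Variant T 36.5% vs Variant Q 18.0%; Variant T is higher overall.

pooled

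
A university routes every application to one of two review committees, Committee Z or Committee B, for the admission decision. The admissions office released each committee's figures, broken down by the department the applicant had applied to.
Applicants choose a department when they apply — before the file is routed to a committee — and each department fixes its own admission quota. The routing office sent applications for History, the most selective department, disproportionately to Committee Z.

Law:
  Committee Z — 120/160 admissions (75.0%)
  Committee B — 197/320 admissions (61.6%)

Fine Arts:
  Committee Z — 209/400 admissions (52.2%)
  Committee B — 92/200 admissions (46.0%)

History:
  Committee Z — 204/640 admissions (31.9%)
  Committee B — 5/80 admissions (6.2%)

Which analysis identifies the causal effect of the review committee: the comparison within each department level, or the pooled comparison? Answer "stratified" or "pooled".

The department-specific comparison favours Committee Z throughout, but the pooled figures favour Committee B. The question is whether to condition on department.
Since department is a pre-existing factor (not a product of the review committee) and it affects the outcome on its own, it is a confounder. The stratified rates, not the pooled rate, identify the causal effect.
Within each level — Law: 75.0% vs 61.6%; Fine Arts: 52.2% vs 46.0%; History: 31.9% vs 6.2% — Committee Z is higher every time.

stratified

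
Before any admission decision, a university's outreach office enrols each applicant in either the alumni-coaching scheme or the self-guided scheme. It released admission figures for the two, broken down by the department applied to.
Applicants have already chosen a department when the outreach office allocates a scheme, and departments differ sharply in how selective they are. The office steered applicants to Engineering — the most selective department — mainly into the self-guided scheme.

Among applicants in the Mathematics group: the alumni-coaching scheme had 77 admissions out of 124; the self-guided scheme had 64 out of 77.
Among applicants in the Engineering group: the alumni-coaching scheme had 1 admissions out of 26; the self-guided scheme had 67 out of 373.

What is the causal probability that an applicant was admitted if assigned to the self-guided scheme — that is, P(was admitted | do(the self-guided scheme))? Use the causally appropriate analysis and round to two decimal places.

Department differs across outreach schemes for reasons unrelated to any effect of the outreach scheme itself, and it separately predicts the outcome — a classic confounder. We must compare within department levels.
Standardising the self-guided scheme to the population department mix: 0.335·64/77 + 0.665·67/373 = 0.398.

0.40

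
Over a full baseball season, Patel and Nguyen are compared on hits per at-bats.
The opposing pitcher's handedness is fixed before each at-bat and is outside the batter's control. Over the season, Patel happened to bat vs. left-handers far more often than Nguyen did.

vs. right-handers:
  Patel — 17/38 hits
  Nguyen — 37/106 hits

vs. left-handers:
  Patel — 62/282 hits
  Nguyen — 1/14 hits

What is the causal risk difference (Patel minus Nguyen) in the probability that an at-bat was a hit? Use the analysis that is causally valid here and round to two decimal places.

Pitcher handedness satisfies the back-door criterion: it is not a descendant of the player, and it blocks the spurious path from player to outcome. Adjusting for it (i.e., using the within-pitcher handedness rates) gives the causal effect.
Adjusting over the population distribution of pitcher handedness: 0.327·(0.447−0.349) + 0.673·(0.220−0.071) = +0.132.

+0.13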